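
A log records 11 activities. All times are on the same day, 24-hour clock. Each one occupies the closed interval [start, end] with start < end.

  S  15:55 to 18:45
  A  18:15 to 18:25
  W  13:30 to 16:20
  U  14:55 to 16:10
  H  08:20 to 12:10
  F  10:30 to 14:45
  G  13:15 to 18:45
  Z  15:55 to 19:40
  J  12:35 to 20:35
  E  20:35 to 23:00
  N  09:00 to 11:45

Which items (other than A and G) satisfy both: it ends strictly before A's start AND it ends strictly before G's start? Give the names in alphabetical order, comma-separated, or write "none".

Conditions: its end is strictly before A's start (X.end < 18:15) AND its end is strictly before G's start (X.end < 13:15).
E: end 23:00 < 18:15? ✗; end 23:00 < 13:15? ✗ → no.
F: end 14:45 < 18:15? ✓; end 14:45 < 13:15? ✗ → no.
H: end 12:10 < 18:15? ✓; end 12:10 < 13:15? ✓ → yes.
J: end 20:35 < 18:15? ✗; end 20:35 < 13:15? ✗ → no.
N: end 11:45 < 18:15? ✓; end 11:45 < 13:15? ✓ → yes.
S: end 18:45 < 18:15? ✗; end 18:45 < 13:15? ✗ → no.
U: end 16:10 < 18:15? ✓; end 16:10 < 13:15? ✗ → no.
W: end 16:20 < 18:15? ✓; end 16:20 < 13:15? ✗ → no.
Z: end 19:40 < 18:15? ✗; end 19:40 < 13:15? ✗ → no.
Result: H, N.

H, N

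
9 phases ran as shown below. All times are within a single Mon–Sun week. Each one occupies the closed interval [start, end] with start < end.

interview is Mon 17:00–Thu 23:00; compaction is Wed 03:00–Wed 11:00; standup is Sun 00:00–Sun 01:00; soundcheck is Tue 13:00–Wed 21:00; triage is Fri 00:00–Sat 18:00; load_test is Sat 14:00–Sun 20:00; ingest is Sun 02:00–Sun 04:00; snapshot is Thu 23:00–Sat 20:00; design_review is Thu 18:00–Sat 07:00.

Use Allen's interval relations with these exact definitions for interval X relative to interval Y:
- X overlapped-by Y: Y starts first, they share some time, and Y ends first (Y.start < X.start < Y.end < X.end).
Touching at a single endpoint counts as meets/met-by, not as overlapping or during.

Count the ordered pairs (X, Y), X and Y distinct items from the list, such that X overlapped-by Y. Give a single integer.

5

Checking all 72 ordered pairs for relation 'overlapped-by'; matching pairs in alphabetical order:
(design_review, interview): design_review overlapped-by interview ✓
(load_test, snapshot): load_test overlapped-by snapshot ✓
(load_test, triage): load_test overlapped-by triage ✓
(snapshot, design_review): snapshot overlapped-by design_review ✓
(triage, design_review): triage overlapped-by design_review ✓
Count: 5.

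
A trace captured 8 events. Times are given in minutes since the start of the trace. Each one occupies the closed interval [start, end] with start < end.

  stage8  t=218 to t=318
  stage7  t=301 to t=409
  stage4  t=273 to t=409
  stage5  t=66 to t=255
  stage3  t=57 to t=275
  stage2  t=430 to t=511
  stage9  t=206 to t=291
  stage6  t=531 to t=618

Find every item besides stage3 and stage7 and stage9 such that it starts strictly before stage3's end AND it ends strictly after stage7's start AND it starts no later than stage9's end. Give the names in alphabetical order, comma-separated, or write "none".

stage4, stage8

Conditions: its start is strictly before stage3's end (X.start < t=275) AND its end is strictly after stage7's start (X.end > t=301) AND its start is no later than stage9's end (X.start <= t=291).
stage2: start t=430 < t=275? ✗; end t=511 > t=301? ✓; start t=430 <= t=291? ✗ → no.
stage4: start t=273 < t=275? ✓; end t=409 > t=301? ✓; start t=273 <= t=291? ✓ → yes.
stage5: start t=66 < t=275? ✓; end t=255 > t=301? ✗; start t=66 <= t=291? ✓ → no.
stage6: start t=531 < t=275? ✗; end t=618 > t=301? ✓; start t=531 <= t=291? ✗ → no.
stage8: start t=218 < t=275? ✓; end t=318 > t=301? ✓; start t=218 <= t=291? ✓ → yes.
Result: stage4, stage8.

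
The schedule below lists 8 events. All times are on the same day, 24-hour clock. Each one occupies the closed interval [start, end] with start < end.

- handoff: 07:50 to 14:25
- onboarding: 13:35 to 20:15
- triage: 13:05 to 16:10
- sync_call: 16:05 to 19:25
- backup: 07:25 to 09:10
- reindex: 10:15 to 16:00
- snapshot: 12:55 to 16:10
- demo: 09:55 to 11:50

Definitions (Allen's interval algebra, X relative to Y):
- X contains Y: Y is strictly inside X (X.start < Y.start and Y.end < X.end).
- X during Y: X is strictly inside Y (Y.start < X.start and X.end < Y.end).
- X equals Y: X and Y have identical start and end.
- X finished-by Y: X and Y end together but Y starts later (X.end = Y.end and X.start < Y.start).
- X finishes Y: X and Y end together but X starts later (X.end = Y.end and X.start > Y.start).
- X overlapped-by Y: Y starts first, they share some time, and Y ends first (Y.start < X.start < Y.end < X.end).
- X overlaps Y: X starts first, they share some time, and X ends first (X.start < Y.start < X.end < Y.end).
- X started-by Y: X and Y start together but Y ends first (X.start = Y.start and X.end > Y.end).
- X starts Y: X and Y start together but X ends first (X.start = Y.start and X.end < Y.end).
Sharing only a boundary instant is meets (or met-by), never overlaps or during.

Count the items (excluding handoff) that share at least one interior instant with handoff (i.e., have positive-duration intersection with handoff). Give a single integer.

6

Target handoff = [07:50, 14:25].
backup [07:25, 09:10] → overlaps → counts.
demo [09:55, 11:50] → during → counts.
onboarding [13:35, 20:15] → overlapped-by → counts.
reindex [10:15, 16:00] → overlapped-by → counts.
snapshot [12:55, 16:10] → overlapped-by → counts.
sync_call [16:05, 19:25] → after → no.
triage [13:05, 16:10] → overlapped-by → counts.
Total: 6.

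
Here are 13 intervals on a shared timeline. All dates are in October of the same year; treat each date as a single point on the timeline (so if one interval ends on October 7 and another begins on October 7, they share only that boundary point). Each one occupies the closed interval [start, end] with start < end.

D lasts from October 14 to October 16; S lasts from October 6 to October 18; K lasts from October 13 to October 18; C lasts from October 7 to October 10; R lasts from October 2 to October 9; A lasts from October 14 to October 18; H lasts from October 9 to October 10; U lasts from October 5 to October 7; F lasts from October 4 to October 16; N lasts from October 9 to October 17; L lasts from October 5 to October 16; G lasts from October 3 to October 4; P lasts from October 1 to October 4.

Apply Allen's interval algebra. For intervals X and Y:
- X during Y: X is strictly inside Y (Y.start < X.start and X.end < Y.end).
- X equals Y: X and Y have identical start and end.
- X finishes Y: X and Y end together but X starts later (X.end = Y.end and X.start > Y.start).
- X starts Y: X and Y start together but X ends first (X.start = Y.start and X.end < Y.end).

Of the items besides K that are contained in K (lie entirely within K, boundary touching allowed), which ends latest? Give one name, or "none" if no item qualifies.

Target K = [October 13, October 18].
A [October 14, October 18] → finishes → candidate.
C [October 7, October 10] → before → excluded.
D [October 14, October 16] → during → candidate.
F [October 4, October 16] → overlaps → excluded.
G [October 3, October 4] → before → excluded.
H [October 9, October 10] → before → excluded.
L [October 5, October 16] → overlaps → excluded.
N [October 9, October 17] → overlaps → excluded.
P [October 1, October 4] → before → excluded.
R [October 2, October 9] → before → excluded.
S [October 6, October 18] → finished-by → excluded.
U [October 5, October 7] → before → excluded.
Among candidates, latest end is October 18 → A.

A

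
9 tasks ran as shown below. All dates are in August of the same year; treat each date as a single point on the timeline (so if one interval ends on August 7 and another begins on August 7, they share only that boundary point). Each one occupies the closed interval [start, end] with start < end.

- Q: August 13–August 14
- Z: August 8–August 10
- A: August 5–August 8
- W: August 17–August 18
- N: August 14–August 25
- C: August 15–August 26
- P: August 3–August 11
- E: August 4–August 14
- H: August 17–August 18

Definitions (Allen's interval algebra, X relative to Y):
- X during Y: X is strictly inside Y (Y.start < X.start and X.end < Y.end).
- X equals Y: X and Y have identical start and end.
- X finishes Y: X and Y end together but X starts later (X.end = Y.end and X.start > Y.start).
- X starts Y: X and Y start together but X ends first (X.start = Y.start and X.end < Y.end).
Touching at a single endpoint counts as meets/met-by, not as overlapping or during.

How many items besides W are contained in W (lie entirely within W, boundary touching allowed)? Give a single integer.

1

Target W = [August 17, August 18].
A [August 5, August 8] → before → no.
C [August 15, August 26] → contains → no.
E [August 4, August 14] → before → no.
H [August 17, August 18] → equals → counts.
N [August 14, August 25] → contains → no.
P [August 3, August 11] → before → no.
Q [August 13, August 14] → before → no.
Z [August 8, August 10] → before → no.
Total: 1.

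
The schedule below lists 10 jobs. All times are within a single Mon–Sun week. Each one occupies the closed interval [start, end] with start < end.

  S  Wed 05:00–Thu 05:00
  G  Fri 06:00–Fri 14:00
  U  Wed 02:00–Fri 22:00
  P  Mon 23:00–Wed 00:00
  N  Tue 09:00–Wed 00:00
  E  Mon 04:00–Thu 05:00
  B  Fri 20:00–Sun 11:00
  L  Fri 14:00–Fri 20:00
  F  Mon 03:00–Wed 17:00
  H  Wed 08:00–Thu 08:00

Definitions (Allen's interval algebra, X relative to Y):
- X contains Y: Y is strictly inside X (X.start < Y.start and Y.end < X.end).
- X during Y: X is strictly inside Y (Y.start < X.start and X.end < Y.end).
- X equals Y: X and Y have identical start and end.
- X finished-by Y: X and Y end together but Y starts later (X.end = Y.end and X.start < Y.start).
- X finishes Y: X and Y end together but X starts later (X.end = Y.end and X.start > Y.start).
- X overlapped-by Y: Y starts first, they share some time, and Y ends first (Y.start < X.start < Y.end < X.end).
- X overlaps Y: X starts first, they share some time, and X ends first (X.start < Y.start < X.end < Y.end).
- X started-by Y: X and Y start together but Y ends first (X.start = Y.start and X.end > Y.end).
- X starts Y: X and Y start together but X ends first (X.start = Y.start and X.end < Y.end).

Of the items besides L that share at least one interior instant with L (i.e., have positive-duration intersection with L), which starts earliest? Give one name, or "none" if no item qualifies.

Target L = [Fri 14:00, Fri 20:00].
B [Fri 20:00, Sun 11:00] → met-by → excluded.
E [Mon 04:00, Thu 05:00] → before → excluded.
F [Mon 03:00, Wed 17:00] → before → excluded.
G [Fri 06:00, Fri 14:00] → meets → excluded.
H [Wed 08:00, Thu 08:00] → before → excluded.
N [Tue 09:00, Wed 00:00] → before → excluded.
P [Mon 23:00, Wed 00:00] → before → excluded.
S [Wed 05:00, Thu 05:00] → before → excluded.
U [Wed 02:00, Fri 22:00] → contains → candidate.
Among candidates, earliest start is Wed 02:00 → U.

U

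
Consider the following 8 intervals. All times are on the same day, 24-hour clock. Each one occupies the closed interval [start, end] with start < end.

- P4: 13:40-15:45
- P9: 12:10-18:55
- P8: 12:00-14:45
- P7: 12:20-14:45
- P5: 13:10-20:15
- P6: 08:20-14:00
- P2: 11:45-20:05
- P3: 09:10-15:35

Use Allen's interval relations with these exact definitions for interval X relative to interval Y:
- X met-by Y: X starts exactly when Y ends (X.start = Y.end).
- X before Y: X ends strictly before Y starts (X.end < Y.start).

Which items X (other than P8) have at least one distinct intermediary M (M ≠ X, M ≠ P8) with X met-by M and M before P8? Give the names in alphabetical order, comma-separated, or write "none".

Target P8 = [12:00, 14:45].
Intermediaries M with M before P8: none.
Union: none.

none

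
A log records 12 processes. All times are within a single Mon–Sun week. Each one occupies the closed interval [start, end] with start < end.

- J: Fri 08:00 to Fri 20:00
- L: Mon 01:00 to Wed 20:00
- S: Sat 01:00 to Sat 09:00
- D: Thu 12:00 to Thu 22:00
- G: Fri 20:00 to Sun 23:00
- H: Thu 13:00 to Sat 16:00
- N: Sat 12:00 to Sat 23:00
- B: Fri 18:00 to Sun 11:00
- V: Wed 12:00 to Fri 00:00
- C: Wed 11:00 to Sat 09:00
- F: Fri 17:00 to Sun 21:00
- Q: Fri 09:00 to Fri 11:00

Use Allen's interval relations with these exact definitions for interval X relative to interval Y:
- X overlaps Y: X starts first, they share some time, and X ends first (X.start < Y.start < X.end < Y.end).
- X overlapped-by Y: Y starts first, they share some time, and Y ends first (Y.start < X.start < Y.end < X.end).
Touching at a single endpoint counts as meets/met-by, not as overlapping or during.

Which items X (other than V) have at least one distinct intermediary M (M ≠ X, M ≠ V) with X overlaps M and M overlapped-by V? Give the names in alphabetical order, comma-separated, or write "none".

Target V = [Wed 12:00, Fri 00:00].
Intermediaries M with M overlapped-by V: H.
Via H — items with X overlaps H: C, D.
Union: C, D.

C, D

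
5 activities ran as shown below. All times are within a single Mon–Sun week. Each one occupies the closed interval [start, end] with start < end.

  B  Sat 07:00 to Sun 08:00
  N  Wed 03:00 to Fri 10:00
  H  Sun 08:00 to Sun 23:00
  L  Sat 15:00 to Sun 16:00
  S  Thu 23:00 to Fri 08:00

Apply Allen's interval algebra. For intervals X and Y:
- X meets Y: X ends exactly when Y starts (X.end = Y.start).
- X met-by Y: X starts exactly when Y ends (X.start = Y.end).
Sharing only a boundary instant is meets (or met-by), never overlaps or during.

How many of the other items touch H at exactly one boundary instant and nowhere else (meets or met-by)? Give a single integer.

1

Target H = [Sun 08:00, Sun 23:00].
B [Sat 07:00, Sun 08:00] → meets → counts.
L [Sat 15:00, Sun 16:00] → overlaps → no.
N [Wed 03:00, Fri 10:00] → before → no.
S [Thu 23:00, Fri 08:00] → before → no.
Total: 1.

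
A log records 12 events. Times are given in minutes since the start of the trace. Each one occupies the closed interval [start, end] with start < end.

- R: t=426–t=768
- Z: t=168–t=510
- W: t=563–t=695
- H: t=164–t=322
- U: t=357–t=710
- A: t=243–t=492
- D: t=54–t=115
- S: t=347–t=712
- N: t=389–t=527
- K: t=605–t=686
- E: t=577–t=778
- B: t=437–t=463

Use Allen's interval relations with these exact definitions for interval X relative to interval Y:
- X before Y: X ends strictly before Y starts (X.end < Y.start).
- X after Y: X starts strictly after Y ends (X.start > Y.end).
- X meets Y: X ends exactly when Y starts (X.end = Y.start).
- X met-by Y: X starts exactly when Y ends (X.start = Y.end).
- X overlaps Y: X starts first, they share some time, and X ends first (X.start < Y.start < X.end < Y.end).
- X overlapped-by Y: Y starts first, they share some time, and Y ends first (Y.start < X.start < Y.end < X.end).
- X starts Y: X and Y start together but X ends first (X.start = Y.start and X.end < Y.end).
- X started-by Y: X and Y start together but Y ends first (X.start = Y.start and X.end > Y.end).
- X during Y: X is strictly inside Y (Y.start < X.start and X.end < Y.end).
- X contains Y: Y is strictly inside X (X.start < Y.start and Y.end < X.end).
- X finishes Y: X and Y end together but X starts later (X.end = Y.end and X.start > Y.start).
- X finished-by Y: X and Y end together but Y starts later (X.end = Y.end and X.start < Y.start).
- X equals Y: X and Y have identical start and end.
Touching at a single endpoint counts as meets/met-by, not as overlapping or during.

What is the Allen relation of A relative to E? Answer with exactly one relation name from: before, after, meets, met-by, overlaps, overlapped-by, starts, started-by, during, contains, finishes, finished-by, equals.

A = [t=243, t=492]; E = [t=577, t=778].
Compare endpoints: A.start < E.start, A.start < E.end, A.end < E.start, A.end < E.end.
That pattern is 'before'.

before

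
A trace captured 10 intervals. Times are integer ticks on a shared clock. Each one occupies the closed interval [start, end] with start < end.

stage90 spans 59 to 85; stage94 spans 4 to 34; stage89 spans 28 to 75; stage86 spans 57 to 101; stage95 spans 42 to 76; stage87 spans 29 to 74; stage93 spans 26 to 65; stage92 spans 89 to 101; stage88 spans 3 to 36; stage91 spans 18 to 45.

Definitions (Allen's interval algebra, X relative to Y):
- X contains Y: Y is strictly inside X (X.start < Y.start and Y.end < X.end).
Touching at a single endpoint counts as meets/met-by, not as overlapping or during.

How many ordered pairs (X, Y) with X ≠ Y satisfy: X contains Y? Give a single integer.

3

Checking all 90 ordered pairs for relation 'contains'; matching pairs in alphabetical order:
(stage86, stage90): stage86 contains stage90 ✓
(stage88, stage94): stage88 contains stage94 ✓
(stage89, stage87): stage89 contains stage87 ✓
Count: 3.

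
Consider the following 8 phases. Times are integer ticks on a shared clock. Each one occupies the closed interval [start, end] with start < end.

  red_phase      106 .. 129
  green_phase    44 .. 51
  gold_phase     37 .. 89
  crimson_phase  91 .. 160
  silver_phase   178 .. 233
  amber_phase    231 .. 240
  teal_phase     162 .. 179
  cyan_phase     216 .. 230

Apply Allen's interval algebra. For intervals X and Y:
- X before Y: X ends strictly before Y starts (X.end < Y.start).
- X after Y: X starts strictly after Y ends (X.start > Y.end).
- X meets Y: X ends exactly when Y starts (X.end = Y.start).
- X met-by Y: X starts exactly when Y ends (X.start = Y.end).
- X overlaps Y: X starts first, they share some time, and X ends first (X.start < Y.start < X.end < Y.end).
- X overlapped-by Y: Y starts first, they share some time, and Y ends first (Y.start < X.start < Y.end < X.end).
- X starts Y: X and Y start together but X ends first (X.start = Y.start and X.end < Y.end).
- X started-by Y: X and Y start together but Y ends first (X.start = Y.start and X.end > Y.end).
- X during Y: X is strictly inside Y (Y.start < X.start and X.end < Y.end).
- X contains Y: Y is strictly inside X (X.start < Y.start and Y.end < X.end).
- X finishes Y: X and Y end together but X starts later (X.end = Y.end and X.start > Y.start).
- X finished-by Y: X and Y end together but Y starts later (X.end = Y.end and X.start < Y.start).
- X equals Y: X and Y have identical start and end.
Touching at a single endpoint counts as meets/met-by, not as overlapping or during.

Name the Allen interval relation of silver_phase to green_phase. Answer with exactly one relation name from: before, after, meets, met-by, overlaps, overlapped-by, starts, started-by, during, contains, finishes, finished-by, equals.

silver_phase = [178, 233]; green_phase = [44, 51].
Compare endpoints: silver_phase.start > green_phase.start, silver_phase.start > green_phase.end, silver_phase.end > green_phase.start, silver_phase.end > green_phase.end.
That pattern is 'after'.

after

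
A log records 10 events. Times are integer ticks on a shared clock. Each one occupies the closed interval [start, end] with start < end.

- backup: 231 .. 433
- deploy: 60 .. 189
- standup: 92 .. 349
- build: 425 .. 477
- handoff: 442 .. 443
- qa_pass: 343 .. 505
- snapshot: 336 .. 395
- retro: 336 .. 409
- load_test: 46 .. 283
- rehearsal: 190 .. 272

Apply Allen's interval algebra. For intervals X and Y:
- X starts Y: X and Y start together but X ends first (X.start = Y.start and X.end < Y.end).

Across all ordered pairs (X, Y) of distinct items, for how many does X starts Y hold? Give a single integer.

1

Checking all 90 ordered pairs for relation 'starts'; matching pairs in alphabetical order:
(snapshot, retro): snapshot starts retro ✓
Count: 1.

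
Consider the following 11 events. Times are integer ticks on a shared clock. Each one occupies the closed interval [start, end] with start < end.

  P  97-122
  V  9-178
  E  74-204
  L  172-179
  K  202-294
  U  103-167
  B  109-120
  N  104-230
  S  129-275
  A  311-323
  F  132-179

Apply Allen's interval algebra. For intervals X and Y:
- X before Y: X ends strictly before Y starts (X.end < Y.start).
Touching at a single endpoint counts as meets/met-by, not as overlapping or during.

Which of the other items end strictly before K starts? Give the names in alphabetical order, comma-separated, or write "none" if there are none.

Target K = [202, 294].
A [311, 323] → after → no.
B [109, 120] → before → yes.
E [74, 204] → overlaps → no.
F [132, 179] → before → yes.
L [172, 179] → before → yes.
N [104, 230] → overlaps → no.
P [97, 122] → before → yes.
S [129, 275] → overlaps → no.
U [103, 167] → before → yes.
V [9, 178] → before → yes.
Result: B, F, L, P, U, V.

B, F, L, P, U, V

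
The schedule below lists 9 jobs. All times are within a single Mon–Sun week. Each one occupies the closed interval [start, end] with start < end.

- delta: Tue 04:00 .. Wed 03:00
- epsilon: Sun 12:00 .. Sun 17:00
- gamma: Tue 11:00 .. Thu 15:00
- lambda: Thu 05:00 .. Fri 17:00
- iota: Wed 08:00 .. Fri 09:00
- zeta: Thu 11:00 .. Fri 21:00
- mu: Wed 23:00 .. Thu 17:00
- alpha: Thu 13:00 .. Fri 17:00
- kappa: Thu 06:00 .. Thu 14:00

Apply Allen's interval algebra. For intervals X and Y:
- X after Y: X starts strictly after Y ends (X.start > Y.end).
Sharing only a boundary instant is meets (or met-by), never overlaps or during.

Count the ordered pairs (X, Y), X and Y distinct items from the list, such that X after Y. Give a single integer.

14

Checking all 72 ordered pairs for relation 'after'; matching pairs in alphabetical order:
(alpha, delta): alpha after delta ✓
(epsilon, alpha): epsilon after alpha ✓
(epsilon, delta): epsilon after delta ✓
(epsilon, gamma): epsilon after gamma ✓
(epsilon, iota): epsilon after iota ✓
(epsilon, kappa): epsilon after kappa ✓
(epsilon, lambda): epsilon after lambda ✓
(epsilon, mu): epsilon after mu ✓
(epsilon, zeta): epsilon after zeta ✓
(iota, delta): iota after delta ✓
(kappa, delta): kappa after delta ✓
(lambda, delta): lambda after delta ✓
(mu, delta): mu after delta ✓
(zeta, delta): zeta after delta ✓
Count: 14.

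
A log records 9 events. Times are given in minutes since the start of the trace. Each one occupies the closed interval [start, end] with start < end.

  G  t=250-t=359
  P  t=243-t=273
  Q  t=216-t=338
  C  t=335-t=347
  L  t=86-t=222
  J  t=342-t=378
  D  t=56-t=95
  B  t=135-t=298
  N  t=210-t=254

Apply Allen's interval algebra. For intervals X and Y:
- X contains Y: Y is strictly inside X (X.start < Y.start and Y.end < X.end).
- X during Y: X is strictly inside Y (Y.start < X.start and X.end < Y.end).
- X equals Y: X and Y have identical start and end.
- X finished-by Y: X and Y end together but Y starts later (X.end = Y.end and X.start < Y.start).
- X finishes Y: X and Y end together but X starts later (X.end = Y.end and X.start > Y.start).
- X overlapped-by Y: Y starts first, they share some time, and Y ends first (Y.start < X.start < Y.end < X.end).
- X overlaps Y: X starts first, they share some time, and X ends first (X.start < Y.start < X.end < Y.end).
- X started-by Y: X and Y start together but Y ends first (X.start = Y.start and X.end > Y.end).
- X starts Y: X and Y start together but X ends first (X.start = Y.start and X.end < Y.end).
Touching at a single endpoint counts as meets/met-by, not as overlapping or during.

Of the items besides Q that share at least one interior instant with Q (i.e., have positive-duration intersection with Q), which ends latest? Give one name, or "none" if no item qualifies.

G

Target Q = [t=216, t=338].
B [t=135, t=298] → overlaps → candidate.
C [t=335, t=347] → overlapped-by → candidate.
D [t=56, t=95] → before → excluded.
G [t=250, t=359] → overlapped-by → candidate.
J [t=342, t=378] → after → excluded.
L [t=86, t=222] → overlaps → candidate.
N [t=210, t=254] → overlaps → candidate.
P [t=243, t=273] → during → candidate.
Among candidates, latest end is t=359 → G.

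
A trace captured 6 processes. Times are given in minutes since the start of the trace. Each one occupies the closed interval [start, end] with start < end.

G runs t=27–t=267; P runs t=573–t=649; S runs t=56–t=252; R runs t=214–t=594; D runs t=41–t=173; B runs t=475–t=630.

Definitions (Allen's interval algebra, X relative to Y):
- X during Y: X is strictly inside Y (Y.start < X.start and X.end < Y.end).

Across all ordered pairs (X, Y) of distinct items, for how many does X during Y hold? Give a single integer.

Checking all 30 ordered pairs for relation 'during'; matching pairs in alphabetical order:
(D, G): D during G ✓
(S, G): S during G ✓
Count: 2.

2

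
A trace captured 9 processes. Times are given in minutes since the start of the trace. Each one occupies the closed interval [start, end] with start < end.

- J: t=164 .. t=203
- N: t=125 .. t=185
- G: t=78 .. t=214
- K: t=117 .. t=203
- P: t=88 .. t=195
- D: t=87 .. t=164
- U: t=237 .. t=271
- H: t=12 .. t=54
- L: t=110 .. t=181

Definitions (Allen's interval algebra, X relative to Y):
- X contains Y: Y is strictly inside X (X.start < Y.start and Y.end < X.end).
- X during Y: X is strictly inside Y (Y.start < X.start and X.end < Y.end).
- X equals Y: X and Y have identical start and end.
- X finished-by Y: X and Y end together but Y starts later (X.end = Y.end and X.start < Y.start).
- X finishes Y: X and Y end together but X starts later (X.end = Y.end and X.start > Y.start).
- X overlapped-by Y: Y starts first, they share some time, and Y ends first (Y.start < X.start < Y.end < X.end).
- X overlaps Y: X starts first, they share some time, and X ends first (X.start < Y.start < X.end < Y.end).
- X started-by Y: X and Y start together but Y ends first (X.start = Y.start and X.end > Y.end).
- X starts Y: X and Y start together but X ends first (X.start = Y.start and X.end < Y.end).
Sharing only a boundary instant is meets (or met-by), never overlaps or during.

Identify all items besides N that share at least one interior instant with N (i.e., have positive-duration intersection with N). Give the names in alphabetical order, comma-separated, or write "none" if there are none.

Target N = [t=125, t=185].
D [t=87, t=164] → overlaps → yes.
G [t=78, t=214] → contains → yes.
H [t=12, t=54] → before → no.
J [t=164, t=203] → overlapped-by → yes.
K [t=117, t=203] → contains → yes.
L [t=110, t=181] → overlaps → yes.
P [t=88, t=195] → contains → yes.
U [t=237, t=271] → after → no.
Result: D, G, J, K, L, P.

D, G, J, K, L, P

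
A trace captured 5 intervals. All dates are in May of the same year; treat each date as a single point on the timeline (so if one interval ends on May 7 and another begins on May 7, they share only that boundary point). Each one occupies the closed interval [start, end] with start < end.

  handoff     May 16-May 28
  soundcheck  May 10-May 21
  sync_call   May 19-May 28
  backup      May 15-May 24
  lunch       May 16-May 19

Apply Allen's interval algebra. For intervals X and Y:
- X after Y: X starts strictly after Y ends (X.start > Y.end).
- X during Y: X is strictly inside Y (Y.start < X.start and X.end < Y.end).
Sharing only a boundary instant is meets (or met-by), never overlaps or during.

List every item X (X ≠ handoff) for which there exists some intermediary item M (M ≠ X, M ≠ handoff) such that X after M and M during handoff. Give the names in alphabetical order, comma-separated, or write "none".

none

Target handoff = [May 16, May 28].
Intermediaries M with M during handoff: none.
Union: none.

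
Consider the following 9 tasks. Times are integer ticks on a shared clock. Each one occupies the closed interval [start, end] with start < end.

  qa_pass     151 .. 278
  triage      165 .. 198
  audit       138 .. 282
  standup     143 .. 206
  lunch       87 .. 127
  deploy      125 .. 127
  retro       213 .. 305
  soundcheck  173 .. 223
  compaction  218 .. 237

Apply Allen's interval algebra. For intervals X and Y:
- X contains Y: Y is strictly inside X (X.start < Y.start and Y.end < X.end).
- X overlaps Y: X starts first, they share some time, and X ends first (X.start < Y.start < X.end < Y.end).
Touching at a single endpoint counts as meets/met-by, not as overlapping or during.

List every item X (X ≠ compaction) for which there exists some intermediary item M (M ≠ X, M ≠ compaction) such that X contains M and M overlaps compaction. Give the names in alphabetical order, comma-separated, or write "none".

audit, qa_pass

Target compaction = [218, 237].
Intermediaries M with M overlaps compaction: soundcheck.
Via soundcheck — items with X contains soundcheck: audit, qa_pass.
Union: audit, qa_pass.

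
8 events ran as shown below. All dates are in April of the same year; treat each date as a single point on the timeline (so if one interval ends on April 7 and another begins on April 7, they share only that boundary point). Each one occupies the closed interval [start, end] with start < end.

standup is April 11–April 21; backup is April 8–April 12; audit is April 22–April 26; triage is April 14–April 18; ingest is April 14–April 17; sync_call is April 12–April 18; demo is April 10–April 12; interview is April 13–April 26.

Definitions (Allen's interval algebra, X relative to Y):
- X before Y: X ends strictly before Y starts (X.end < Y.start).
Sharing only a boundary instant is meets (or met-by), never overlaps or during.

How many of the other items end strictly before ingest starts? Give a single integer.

Target ingest = [April 14, April 17].
audit [April 22, April 26] → after → no.
backup [April 8, April 12] → before → counts.
demo [April 10, April 12] → before → counts.
interview [April 13, April 26] → contains → no.
standup [April 11, April 21] → contains → no.
sync_call [April 12, April 18] → contains → no.
triage [April 14, April 18] → started-by → no.
Total: 2.

2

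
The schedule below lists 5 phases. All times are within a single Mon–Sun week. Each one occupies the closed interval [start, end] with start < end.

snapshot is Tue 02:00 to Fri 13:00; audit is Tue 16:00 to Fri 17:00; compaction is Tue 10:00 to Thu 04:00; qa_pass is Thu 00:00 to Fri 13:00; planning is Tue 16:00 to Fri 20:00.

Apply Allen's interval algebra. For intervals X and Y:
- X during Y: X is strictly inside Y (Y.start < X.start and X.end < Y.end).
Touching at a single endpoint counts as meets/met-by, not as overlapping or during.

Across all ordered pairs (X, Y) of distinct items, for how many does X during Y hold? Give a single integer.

Checking all 20 ordered pairs for relation 'during'; matching pairs in alphabetical order:
(compaction, snapshot): compaction during snapshot ✓
(qa_pass, audit): qa_pass during audit ✓
(qa_pass, planning): qa_pass during planning ✓
Count: 3.

3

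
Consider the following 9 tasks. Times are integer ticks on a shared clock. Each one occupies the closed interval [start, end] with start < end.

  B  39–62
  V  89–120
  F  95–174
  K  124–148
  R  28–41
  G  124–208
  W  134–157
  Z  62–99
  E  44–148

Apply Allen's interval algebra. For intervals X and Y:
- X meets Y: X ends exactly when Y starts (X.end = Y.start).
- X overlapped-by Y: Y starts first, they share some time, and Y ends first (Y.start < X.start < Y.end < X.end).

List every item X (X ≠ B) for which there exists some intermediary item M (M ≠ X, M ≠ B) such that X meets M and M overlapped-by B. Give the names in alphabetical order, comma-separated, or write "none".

Target B = [39, 62].
Intermediaries M with M overlapped-by B: E.
Via E — items with X meets E: none.
Union: none.

none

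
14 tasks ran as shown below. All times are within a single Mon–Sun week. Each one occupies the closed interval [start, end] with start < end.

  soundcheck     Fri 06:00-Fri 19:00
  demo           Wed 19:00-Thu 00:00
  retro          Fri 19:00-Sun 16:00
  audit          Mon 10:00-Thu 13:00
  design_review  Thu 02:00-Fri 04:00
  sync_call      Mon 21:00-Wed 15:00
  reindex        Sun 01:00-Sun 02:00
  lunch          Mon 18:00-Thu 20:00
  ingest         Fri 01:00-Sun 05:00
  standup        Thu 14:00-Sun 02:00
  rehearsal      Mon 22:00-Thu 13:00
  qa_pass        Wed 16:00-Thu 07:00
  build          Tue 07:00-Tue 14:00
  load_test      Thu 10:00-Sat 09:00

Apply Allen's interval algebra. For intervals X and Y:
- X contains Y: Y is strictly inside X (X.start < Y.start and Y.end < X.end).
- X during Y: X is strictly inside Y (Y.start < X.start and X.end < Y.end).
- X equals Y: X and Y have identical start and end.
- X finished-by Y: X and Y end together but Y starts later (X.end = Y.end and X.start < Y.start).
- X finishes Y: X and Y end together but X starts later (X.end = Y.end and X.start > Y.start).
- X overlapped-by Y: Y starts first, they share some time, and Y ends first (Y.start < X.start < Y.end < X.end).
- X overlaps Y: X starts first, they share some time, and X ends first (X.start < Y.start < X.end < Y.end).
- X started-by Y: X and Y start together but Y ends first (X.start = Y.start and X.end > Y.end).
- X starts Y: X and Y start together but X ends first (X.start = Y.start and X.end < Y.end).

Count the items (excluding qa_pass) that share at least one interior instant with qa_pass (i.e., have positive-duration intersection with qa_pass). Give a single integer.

5

Target qa_pass = [Wed 16:00, Thu 07:00].
audit [Mon 10:00, Thu 13:00] → contains → counts.
build [Tue 07:00, Tue 14:00] → before → no.
demo [Wed 19:00, Thu 00:00] → during → counts.
design_review [Thu 02:00, Fri 04:00] → overlapped-by → counts.
ingest [Fri 01:00, Sun 05:00] → after → no.
load_test [Thu 10:00, Sat 09:00] → after → no.
lunch [Mon 18:00, Thu 20:00] → contains → counts.
rehearsal [Mon 22:00, Thu 13:00] → contains → counts.
reindex [Sun 01:00, Sun 02:00] → after → no.
retro [Fri 19:00, Sun 16:00] → after → no.
soundcheck [Fri 06:00, Fri 19:00] → after → no.
standup [Thu 14:00, Sun 02:00] → after → no.
sync_call [Mon 21:00, Wed 15:00] → before → no.
Total: 5.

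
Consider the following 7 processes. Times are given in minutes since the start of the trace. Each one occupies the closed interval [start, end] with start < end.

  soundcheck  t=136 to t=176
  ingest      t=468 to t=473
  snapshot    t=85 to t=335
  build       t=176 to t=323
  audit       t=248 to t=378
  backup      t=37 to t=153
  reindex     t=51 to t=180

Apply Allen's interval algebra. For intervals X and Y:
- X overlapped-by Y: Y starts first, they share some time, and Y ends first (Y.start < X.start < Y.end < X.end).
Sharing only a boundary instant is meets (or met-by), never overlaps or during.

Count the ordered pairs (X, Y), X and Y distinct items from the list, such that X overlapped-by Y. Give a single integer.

Checking all 42 ordered pairs for relation 'overlapped-by'; matching pairs in alphabetical order:
(audit, build): audit overlapped-by build ✓
(audit, snapshot): audit overlapped-by snapshot ✓
(build, reindex): build overlapped-by reindex ✓
(reindex, backup): reindex overlapped-by backup ✓
(snapshot, backup): snapshot overlapped-by backup ✓
(snapshot, reindex): snapshot overlapped-by reindex ✓
(soundcheck, backup): soundcheck overlapped-by backup ✓
Count: 7.

7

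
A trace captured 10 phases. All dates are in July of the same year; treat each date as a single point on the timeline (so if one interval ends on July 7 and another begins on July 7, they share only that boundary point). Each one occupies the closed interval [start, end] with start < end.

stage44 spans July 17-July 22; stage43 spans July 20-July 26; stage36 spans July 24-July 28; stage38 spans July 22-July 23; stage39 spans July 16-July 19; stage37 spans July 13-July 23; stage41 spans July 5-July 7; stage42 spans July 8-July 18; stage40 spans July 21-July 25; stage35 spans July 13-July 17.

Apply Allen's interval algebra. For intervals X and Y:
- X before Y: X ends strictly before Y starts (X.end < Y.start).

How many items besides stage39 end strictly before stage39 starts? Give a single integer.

1

Target stage39 = [July 16, July 19].
stage35 [July 13, July 17] → overlaps → no.
stage36 [July 24, July 28] → after → no.
stage37 [July 13, July 23] → contains → no.
stage38 [July 22, July 23] → after → no.
stage40 [July 21, July 25] → after → no.
stage41 [July 5, July 7] → before → counts.
stage42 [July 8, July 18] → overlaps → no.
stage43 [July 20, July 26] → after → no.
stage44 [July 17, July 22] → overlapped-by → no.
Total: 1.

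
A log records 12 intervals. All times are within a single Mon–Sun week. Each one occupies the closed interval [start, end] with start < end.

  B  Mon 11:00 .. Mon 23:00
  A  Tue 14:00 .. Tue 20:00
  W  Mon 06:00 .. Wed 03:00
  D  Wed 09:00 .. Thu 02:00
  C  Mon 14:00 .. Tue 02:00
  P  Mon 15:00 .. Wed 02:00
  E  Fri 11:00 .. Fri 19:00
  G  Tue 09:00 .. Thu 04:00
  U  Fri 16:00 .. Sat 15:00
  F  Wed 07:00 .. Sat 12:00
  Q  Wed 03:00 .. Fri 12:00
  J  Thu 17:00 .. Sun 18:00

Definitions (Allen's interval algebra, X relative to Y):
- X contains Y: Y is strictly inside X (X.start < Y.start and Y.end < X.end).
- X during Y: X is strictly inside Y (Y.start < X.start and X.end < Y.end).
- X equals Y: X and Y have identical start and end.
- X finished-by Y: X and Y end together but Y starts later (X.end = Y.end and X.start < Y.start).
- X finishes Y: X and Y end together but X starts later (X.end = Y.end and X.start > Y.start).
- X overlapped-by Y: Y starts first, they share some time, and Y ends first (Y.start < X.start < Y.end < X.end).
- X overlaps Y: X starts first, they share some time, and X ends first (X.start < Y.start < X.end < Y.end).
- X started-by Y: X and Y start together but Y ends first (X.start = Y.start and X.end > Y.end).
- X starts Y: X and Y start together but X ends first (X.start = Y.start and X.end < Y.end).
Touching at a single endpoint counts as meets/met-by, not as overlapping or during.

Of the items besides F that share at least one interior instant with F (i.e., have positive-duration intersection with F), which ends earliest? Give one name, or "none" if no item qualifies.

Target F = [Wed 07:00, Sat 12:00].
A [Tue 14:00, Tue 20:00] → before → excluded.
B [Mon 11:00, Mon 23:00] → before → excluded.
C [Mon 14:00, Tue 02:00] → before → excluded.
D [Wed 09:00, Thu 02:00] → during → candidate.
E [Fri 11:00, Fri 19:00] → during → candidate.
G [Tue 09:00, Thu 04:00] → overlaps → candidate.
J [Thu 17:00, Sun 18:00] → overlapped-by → candidate.
P [Mon 15:00, Wed 02:00] → before → excluded.
Q [Wed 03:00, Fri 12:00] → overlaps → candidate.
U [Fri 16:00, Sat 15:00] → overlapped-by → candidate.
W [Mon 06:00, Wed 03:00] → before → excluded.
Among candidates, earliest end is Thu 02:00 → D.

D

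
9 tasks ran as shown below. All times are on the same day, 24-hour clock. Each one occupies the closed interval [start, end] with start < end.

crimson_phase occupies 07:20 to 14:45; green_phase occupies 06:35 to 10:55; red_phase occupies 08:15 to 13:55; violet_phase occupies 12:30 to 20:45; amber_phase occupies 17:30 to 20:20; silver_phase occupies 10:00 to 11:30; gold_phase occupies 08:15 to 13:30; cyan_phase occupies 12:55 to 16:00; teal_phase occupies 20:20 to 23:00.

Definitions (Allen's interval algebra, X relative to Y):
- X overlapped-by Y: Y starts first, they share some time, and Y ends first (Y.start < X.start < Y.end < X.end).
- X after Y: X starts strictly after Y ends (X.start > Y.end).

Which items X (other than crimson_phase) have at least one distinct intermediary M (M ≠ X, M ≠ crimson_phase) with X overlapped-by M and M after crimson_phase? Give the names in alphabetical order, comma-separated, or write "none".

none

Target crimson_phase = [07:20, 14:45].
Intermediaries M with M after crimson_phase: amber_phase, teal_phase.
Via amber_phase — items with X overlapped-by amber_phase: none.
Via teal_phase — items with X overlapped-by teal_phase: none.
Union: none.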